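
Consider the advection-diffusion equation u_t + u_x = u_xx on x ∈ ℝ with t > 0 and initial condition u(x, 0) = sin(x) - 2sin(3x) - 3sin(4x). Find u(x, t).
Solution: Moving frame: η = x - t, σ = t, u = w(η,σ), so u_t = w_σ - w_η and u_xx = w_ηη.
Hence u_t + u_x = w_σ and the PDE becomes the heat equation w_σ = w_ηη on η ∈ ℝ.
Initial data: w(η,0) = u(η,0) = sin(η) - 2sin(3η) - 3sin(4η). Each mode sin(nη) decays as exp(-n²σ) on ℝ, so w(η,σ) = Σ c_n exp(-n²σ) sin(nη) with c_1=1, c_3=-2, c_4=-3: w(η,σ) = exp(-σ)sin(η) - 2exp(-9σ)sin(3η) - 3exp(-16σ)sin(4η).
Substituting back: u(x,t) = w(x - t, t).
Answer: u(x, t) = -exp(-t)sin(t - x) + 2exp(-9t)sin(3t - 3x) + 3exp(-16t)sin(4t - 4x)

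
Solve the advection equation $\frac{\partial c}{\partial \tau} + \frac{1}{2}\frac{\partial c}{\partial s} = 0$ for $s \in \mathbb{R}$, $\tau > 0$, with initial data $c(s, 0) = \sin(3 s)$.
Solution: By method of characteristics (waves move right with speed 1/2):
Along characteristics $s - \frac{1}{2}\tau =$ const, $c$ is constant, so $c(s,\tau) = f(s - \frac{1}{2}\tau)$ with $f = c( \cdot , 0)$.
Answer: $c(s, \tau) = - \sin(3 \tau/2 - 3 s)$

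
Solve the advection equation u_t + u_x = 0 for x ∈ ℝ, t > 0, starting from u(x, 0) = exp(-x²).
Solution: By method of characteristics (waves move right with speed 1):
Along characteristics x - t = const, u is constant, so u(x,t) = f(x - t) with f = u(·, 0).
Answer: u(x, t) = exp(-(-t + x)²)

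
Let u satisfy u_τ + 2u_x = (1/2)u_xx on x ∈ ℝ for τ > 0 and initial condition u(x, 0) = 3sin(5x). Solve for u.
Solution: Change to a moving frame: let η = x - 2τ, σ = τ and write u(x,τ) = w(η,σ).
By the chain rule u_τ = w_σ - 2w_η, u_x = w_η, u_xx = w_ηη.
Then u_τ + 2u_x = w_σ: the advection term cancels and the PDE becomes the heat equation w_σ = (1/2)w_ηη on η ∈ ℝ.
Initial data: w(η,0) = u(η,0) = 3sin(5η).
On η ∈ ℝ each mode satisfies (sin(nη))″ = -n² sin(nη), so exp(-n²σ/2) sin(nη) solves the heat equation; by superposition w(η,σ) = Σ c_n exp(-n²σ/2) sin(nη).
Reading off the coefficients: c_5=3, so w(η,σ) = 3exp(-25σ/2)sin(5η).
Substituting back η = x - 2τ, σ = τ: u(x,τ) = w(x - 2τ, τ).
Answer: u(x, τ) = 3exp(-25τ/2)sin(5x - 10τ)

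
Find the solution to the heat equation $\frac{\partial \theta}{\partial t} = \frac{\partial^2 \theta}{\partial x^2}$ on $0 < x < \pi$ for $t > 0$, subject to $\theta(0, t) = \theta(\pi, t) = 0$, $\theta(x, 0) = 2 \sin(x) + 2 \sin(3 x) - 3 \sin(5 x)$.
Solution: Using separation of variables $\theta = X(x)G(t)$:
Eigenfunctions: $\sin(nx)$, $n = 1, 2, 3, \ldots$
General solution: $\theta(x, t) = \sum c_n \sin(nx) e^{-n^2 t}$
Matching $\theta(x,0) = 2 \sin(x) + 2 \sin(3 x) - 3 \sin(5 x)$ term by term: $c_1=2, c_3=2, c_5=-3$.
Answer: $\theta(x, t) = 2 e^{-t} \sin(x) + 2 e^{-9 t} \sin(3 x) - 3 e^{-25 t} \sin(5 x)$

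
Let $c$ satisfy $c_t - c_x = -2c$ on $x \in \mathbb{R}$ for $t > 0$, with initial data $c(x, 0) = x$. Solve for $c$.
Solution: Substitute $c = e^{-2t}u$, i.e. $u = e^{2t}c$.
By the product rule, $c_t = e^{-2t}(u_t - 2u)$, $c_x = e^{-2t}u_x$.
Substituting into the PDE and dividing by $e^{-2t}$: $u_t - 2u - u_x = -2u$.
The lower-order terms cancel, leaving the standard advection equation $u_t - u_x = 0$.
Initial data for $u$: $u(x,0) = c(x,0) = x$.
Solve for $u$:
  By method of characteristics (waves move left with speed 1):
  Along characteristics $x + t =$ const, $u$ is constant, so $u(x,t) = f(x + t)$ with $f = u( \cdot , 0)$.
Hence $u(x,t) = t + x$.
Transform back: $c(x,t) = e^{-2t}u(x,t)$.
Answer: $c(x, t) = t e^{-2 t} + x e^{-2 t}$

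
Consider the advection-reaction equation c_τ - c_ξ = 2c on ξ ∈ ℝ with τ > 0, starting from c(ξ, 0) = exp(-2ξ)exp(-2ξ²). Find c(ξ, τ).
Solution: Substitute c = exp(-2ξ)u.
Then c_ξ = exp(-2ξ)(u_ξ - 2u), c_τ = exp(-2ξ)u_τ; substituting and dividing by exp(-2ξ), the lower-order terms cancel: u_τ - u_ξ = 0 (standard advection equation).
Data for u: u(ξ,0) = exp(2ξ)c(ξ,0) = exp(-2ξ²).
By characteristics (dξ/dτ = -1), u(ξ,τ) = f(ξ + τ) with f = u(·, 0).
So u(ξ,τ) = exp(-2(ξ + τ)²), and c(ξ,τ) = exp(-2ξ)u(ξ,τ).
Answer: c(ξ, τ) = exp(-2ξ)exp(-2(ξ + τ)²)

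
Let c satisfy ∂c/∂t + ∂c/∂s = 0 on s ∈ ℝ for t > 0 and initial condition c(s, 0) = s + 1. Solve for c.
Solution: By method of characteristics (waves move right with speed 1):
Along characteristics s - t = const, c is constant, so c(s,t) = f(s - t) with f = c(·, 0).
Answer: c(s, t) = s - t + 1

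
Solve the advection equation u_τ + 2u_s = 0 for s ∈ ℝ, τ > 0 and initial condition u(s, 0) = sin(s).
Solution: By method of characteristics (waves move right with speed 2):
Along characteristics s - 2τ = const, u is constant, so u(s,τ) = f(s - 2τ) with f = u(·, 0).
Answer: u(s, τ) = sin(s - 2τ)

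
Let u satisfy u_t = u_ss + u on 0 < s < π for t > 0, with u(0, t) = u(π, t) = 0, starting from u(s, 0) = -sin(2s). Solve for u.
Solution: Substitute u = exp(t)w.
Then u_t = exp(t)(w_t + w), u_ss = exp(t)w_ss; substituting and dividing by exp(t), the lower-order terms cancel: w_t = w_ss (standard heat equation).
Data for w: w(s,0) = u(s,0) = -sin(2s). The boundary conditions carry over: w(0,t) = w(π,t) = 0.
Separating variables: w = Σ c_n exp(-n²t) sin(ns). From w(s,0) = -sin(2s): c_2=-1.
So w(s,t) = -exp(-4t)sin(2s), and u(s,t) = exp(t)w(s,t).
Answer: u(s, t) = -exp(-3t)sin(2s)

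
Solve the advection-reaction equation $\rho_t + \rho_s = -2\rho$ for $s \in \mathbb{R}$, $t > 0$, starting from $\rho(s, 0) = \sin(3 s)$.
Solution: Substitute $\rho = e^{-2t}u$.
Then $\rho_t = e^{-2t}(u_t - 2u)$, $\rho_s = e^{-2t}u_s$; substituting and dividing by $e^{-2t}$, the lower-order terms cancel: $u_t + u_s = 0$ (standard advection equation).
Data for $u$: $u(s,0) = \rho(s,0) = \sin(3 s)$.
By characteristics ($ds/dt = 1$), $u(s,t) = f(s - t)$ with $f = u( \cdot , 0)$.
So $u(s,t) = \sin(3 s - 3 t)$, and $\rho(s,t) = e^{-2t}u(s,t)$.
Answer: $\rho(s, t) = e^{-2 t} \sin(3 s - 3 t)$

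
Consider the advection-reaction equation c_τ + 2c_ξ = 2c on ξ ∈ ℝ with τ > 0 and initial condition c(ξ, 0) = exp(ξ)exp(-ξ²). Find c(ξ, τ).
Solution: Substitute c = exp(ξ)u.
Then c_ξ = exp(ξ)(u_ξ + u), c_τ = exp(ξ)u_τ; substituting and dividing by exp(ξ), the lower-order terms cancel: u_τ + 2u_ξ = 0 (standard advection equation).
Data for u: u(ξ,0) = exp(-ξ)c(ξ,0) = exp(-ξ²).
By characteristics (dξ/dτ = 2), u(ξ,τ) = f(ξ - 2τ) with f = u(·, 0).
So u(ξ,τ) = exp(-(ξ - 2τ)²), and c(ξ,τ) = exp(ξ)u(ξ,τ).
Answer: c(ξ, τ) = exp(ξ)exp(-(ξ - 2τ)²)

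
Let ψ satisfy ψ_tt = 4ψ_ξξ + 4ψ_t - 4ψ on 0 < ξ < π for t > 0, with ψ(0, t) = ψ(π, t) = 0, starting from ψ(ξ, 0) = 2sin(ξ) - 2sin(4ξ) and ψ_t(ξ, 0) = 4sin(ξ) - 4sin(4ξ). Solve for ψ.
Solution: Substitute ψ = exp(2t)u, i.e. u = exp(-2t)ψ.
By the product rule, ψ_t = exp(2t)(u_t + 2u), ψ_tt = exp(2t)(u_tt + 4u_t + 4u), ψ_ξξ = exp(2t)u_ξξ.
Substituting into the PDE and dividing by exp(2t): u_tt + 4u_t + 4u = 4u_ξξ + 4(u_t + 2u) - 4u.
The lower-order terms cancel, leaving the standard wave equation u_tt = 4u_ξξ.
Initial data for u: u(ξ,0) = ψ(ξ,0) = 2sin(ξ) - 2sin(4ξ); u_t(ξ,0) = ψ_t(ξ,0) - 2ψ(ξ,0) = 0. The boundary conditions carry over: u(0,t) = u(π,t) = 0.
Solve for u:
  Using separation of variables u = X(ξ)T(t):
  Eigenfunctions: sin(nξ), n = 1, 2, 3, ...
  General solution: u(ξ, t) = Σ [A_n cos(2n t) + B_n sin(2n t)] sin(nξ)
  From u(ξ,0) = 2sin(ξ) - 2sin(4ξ): A_1=2, A_4=-2. From u_t(ξ,0) = 0: all B_n = 0.
Hence u(ξ,t) = 2sin(ξ)cos(2t) - 2sin(4ξ)cos(8t).
Transform back: ψ(ξ,t) = exp(2t)u(ξ,t).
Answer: ψ(ξ, t) = 2exp(2t)sin(ξ)cos(2t) - 2exp(2t)sin(4ξ)cos(8t)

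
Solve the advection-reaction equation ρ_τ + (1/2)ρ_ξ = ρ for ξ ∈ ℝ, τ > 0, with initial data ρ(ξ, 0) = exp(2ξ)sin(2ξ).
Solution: Substitute ρ = exp(2ξ)u, i.e. u = exp(-2ξ)ρ.
By the product rule, ρ_ξ = exp(2ξ)(u_ξ + 2u), ρ_τ = exp(2ξ)u_τ.
Substituting into the PDE and dividing by exp(2ξ): u_τ + (1/2)(u_ξ + 2u) = u.
The lower-order terms cancel, leaving the standard advection equation u_τ + (1/2)u_ξ = 0.
Initial data for u: u(ξ,0) = exp(-2ξ)ρ(ξ,0) = sin(2ξ).
Solve for u:
  By method of characteristics (waves move right with speed 1/2):
  Along characteristics ξ - (1/2)τ = const, u is constant, so u(ξ,τ) = f(ξ - (1/2)τ) with f = u(·, 0).
Hence u(ξ,τ) = sin(2ξ - τ).
Transform back: ρ(ξ,τ) = exp(2ξ)u(ξ,τ).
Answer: ρ(ξ, τ) = exp(2ξ)sin(2ξ - τ)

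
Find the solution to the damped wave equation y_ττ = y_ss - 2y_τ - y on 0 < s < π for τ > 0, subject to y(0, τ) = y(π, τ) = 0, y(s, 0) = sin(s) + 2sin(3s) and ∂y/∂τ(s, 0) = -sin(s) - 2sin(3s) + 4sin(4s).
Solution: Substitute y = exp(-τ)u.
Then y_τ = exp(-τ)(u_τ - u), y_ττ = exp(-τ)(u_ττ - 2u_τ + u), y_ss = exp(-τ)u_ss; substituting and dividing by exp(-τ), the lower-order terms cancel: u_ττ = u_ss (standard wave equation).
Data for u: u(s,0) = y(s,0) = sin(s) + 2sin(3s); u_τ(s,0) = y_τ(s,0) + y(s,0) = 4sin(4s). The boundary conditions carry over: u(0,τ) = u(π,τ) = 0.
Separating variables: u = Σ [A_n cos(ω_n τ) + B_n sin(ω_n τ)] sin(ns), ω_n = n. From ICs (B_n = velocity coefficient / ω_n): A_1=1, A_3=2, B_4=1.
So u(s,τ) = sin(s)cos(τ) + 2sin(3s)cos(3τ) + sin(4s)sin(4τ), and y(s,τ) = exp(-τ)u(s,τ).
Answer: y(s, τ) = exp(-τ)sin(s)cos(τ) + 2exp(-τ)sin(3s)cos(3τ) + exp(-τ)sin(4s)sin(4τ)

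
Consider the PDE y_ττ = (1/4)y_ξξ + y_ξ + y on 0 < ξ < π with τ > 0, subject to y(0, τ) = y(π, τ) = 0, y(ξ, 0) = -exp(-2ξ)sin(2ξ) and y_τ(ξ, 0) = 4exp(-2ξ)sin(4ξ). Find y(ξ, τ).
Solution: Substitute y = exp(-2ξ)u, i.e. u = exp(2ξ)y.
By the product rule, y_ξ = exp(-2ξ)(u_ξ - 2u), y_ξξ = exp(-2ξ)(u_ξξ - 4u_ξ + 4u), y_ττ = exp(-2ξ)u_ττ.
Substituting into the PDE and dividing by exp(-2ξ): u_ττ = (1/4)(u_ξξ - 4u_ξ + 4u) + (u_ξ - 2u) + u.
The lower-order terms cancel, leaving the standard wave equation u_ττ = (1/4)u_ξξ.
Initial data for u: u(ξ,0) = exp(2ξ)y(ξ,0) = -sin(2ξ); u_τ(ξ,0) = exp(2ξ)y_τ(ξ,0) = 4sin(4ξ). The boundary conditions carry over: u(0,τ) = u(π,τ) = 0.
Solve for u:
  Using separation of variables u = X(ξ)T(τ):
  Eigenfunctions: sin(nξ), n = 1, 2, 3, ...
  General solution: u(ξ, τ) = Σ [A_n cos(n τ/2) + B_n sin(n τ/2)] sin(nξ)
  From u(ξ,0) = -sin(2ξ): A_2=-1. From u_τ(ξ,0) = 4sin(4ξ), using u_τ(ξ,0) = Σ ω_n B_n sin(nξ) with ω_n = n/2: B_4 = 4/2 = 2.
Hence u(ξ,τ) = -sin(2ξ)cos(τ) + 2sin(4ξ)sin(2τ).
Transform back: y(ξ,τ) = exp(-2ξ)u(ξ,τ).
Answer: y(ξ, τ) = -exp(-2ξ)sin(2ξ)cos(τ) + 2exp(-2ξ)sin(4ξ)sin(2τ)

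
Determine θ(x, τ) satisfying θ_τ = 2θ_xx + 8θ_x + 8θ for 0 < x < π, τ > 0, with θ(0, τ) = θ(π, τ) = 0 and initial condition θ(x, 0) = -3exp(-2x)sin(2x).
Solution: Substitute θ = exp(-2x)u, i.e. u = exp(2x)θ.
By the product rule, θ_x = exp(-2x)(u_x - 2u), θ_xx = exp(-2x)(u_xx - 4u_x + 4u), θ_τ = exp(-2x)u_τ.
Substituting into the PDE and dividing by exp(-2x): u_τ = 2(u_xx - 4u_x + 4u) + 8(u_x - 2u) + 8u.
The lower-order terms cancel, leaving the standard heat equation u_τ = 2u_xx.
Initial data for u: u(x,0) = exp(2x)θ(x,0) = -3sin(2x). The boundary conditions carry over: u(0,τ) = u(π,τ) = 0.
Solve for u:
  Using separation of variables u = X(x)G(τ):
  Eigenfunctions: sin(nx), n = 1, 2, 3, ...
  General solution: u(x, τ) = Σ c_n sin(nx) exp(-2n² τ)
  Matching u(x,0) = -3sin(2x) term by term: c_2=-3.
Hence u(x,τ) = -3exp(-8τ)sin(2x).
Transform back: θ(x,τ) = exp(-2x)u(x,τ).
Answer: θ(x, τ) = -3exp(-2x)exp(-8τ)sin(2x)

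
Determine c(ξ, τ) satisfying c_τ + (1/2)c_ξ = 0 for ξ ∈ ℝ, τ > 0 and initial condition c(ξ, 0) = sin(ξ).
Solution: By method of characteristics (waves move right with speed 1/2):
Along characteristics ξ - (1/2)τ = const, c is constant, so c(ξ,τ) = f(ξ - (1/2)τ) with f = c(·, 0).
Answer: c(ξ, τ) = sin(ξ - τ/2)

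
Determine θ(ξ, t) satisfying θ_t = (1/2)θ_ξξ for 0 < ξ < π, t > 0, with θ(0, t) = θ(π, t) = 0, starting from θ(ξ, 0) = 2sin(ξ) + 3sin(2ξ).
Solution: Separating variables: θ = Σ c_n exp(-n²t/2) sin(nξ). From θ(ξ,0) = 2sin(ξ) + 3sin(2ξ): c_1=2, c_2=3.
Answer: θ(ξ, t) = 3exp(-2t)sin(2ξ) + 2exp(-t/2)sin(ξ)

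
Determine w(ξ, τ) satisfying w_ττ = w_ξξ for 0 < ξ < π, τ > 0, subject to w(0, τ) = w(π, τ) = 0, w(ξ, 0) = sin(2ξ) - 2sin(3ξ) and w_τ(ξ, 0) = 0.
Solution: Using separation of variables w = X(ξ)T(τ):
Eigenfunctions: sin(nξ), n = 1, 2, 3, ...
General solution: w(ξ, τ) = Σ [A_n cos(n τ) + B_n sin(n τ)] sin(nξ)
From w(ξ,0) = sin(2ξ) - 2sin(3ξ): A_2=1, A_3=-2. From w_τ(ξ,0) = 0: all B_n = 0.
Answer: w(ξ, τ) = sin(2ξ)cos(2τ) - 2sin(3ξ)cos(3τ)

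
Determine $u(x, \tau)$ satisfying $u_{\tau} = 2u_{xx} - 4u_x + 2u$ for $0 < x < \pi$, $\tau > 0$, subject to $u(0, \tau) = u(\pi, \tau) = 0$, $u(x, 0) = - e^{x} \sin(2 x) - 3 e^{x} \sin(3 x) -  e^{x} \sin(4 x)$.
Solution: Substitute $u = e^{x}w$, i.e. $w = e^{-x}u$.
By the product rule, $u_x = e^{x}(w_x + w)$, $u_{xx} = e^{x}(w_{xx} + 2w_x + w)$, $u_{\tau} = e^{x}w_{\tau}$.
Substituting into the PDE and dividing by $e^{x}$: $w_{\tau} = 2(w_{xx} + 2w_x + w) - 4(w_x + w) + 2w$.
The lower-order terms cancel, leaving the standard heat equation $w_{\tau} = 2w_{xx}$.
Initial data for $w$: $w(x,0) = e^{-x}u(x,0) = - \sin(2 x) - 3 \sin(3 x) - \sin(4 x)$. The boundary conditions carry over: $w(0,\tau) = w(\pi,\tau) = 0$.
Solve for $w$:
  Using separation of variables $w = X(x)T(\tau)$:
  Eigenfunctions: $\sin(nx)$, $n = 1, 2, 3, \ldots$
  General solution: $w(x, \tau) = \sum c_n \sin(nx) e^{-2n^2 \tau}$
  Matching $w(x,0) = - \sin(2 x) - 3 \sin(3 x) - \sin(4 x)$ term by term: $c_2=-1, c_3=-3, c_4=-1$.
Hence $w(x,\tau) = - e^{-8 \tau} \sin(2 x) - 3 e^{-18 \tau} \sin(3 x) - e^{-32 \tau} \sin(4 x)$.
Transform back: $u(x,\tau) = e^{x}w(x,\tau)$.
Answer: $u(x, \tau) = - e^{-8 \tau} e^{x} \sin(2 x) - 3 e^{-18 \tau} e^{x} \sin(3 x) -  e^{-32 \tau} e^{x} \sin(4 x)$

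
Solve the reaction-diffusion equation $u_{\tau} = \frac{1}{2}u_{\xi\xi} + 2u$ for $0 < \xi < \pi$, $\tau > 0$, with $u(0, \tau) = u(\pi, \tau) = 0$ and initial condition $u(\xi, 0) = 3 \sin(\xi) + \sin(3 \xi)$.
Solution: Substitute $u = e^{2\tau}w$.
Then $u_{\tau} = e^{2\tau}(w_{\tau} + 2w)$, $u_{\xi\xi} = e^{2\tau}w_{\xi\xi}$; substituting and dividing by $e^{2\tau}$, the lower-order terms cancel: $w_{\tau} = \frac{1}{2}w_{\xi\xi}$ (standard heat equation).
Data for $w$: $w(\xi,0) = u(\xi,0) = 3 \sin(\xi) + \sin(3 \xi)$. The boundary conditions carry over: $w(0,\tau) = w(\pi,\tau) = 0$.
Separating variables: $w = \sum c_n e^{-n^2\tau/2} \sin(n\xi)$. From $w(\xi,0) = 3 \sin(\xi) + \sin(3 \xi)$: $c_1=3, c_3=1$.
So $w(\xi,\tau) = 3 e^{-\tau/2} \sin(\xi) + e^{-9 \tau/2} \sin(3 \xi)$, and $u(\xi,\tau) = e^{2\tau}w(\xi,\tau)$.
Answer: $u(\xi, \tau) = 3 e^{3 \tau/2} \sin(\xi) + e^{-5 \tau/2} \sin(3 \xi)$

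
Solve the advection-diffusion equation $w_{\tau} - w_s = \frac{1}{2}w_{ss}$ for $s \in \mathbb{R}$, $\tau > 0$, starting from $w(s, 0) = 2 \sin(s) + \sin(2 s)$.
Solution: Change to a moving frame: let $\eta = s + \tau$, $\sigma = \tau$ and write $w(s,\tau) = u(\eta,\sigma)$.
By the chain rule $w_{\tau} = u_{\sigma} + u_{\eta}$, $w_s = u_{\eta}$, $w_{ss} = u_{\eta\eta}$.
Then $w_{\tau} - w_s = u_{\sigma}$: the advection term cancels and the PDE becomes the heat equation $u_{\sigma} = \frac{1}{2}u_{\eta\eta}$ on $\eta \in \mathbb{R}$.
Initial data: $u(\eta,0) = w(\eta,0) = 2 \sin(\eta) + \sin(2 \eta)$.
On $\eta \in \mathbb{R}$ each mode satisfies $(\sin(n\eta))'' = -n^2 \sin(n\eta)$, so $e^{-n^2\sigma/2} \sin(n\eta)$ solves the heat equation; by superposition $u(\eta,\sigma) = \sum c_n e^{-n^2\sigma/2} \sin(n\eta)$.
Reading off the coefficients: $c_1=2, c_2=1$, so $u(\eta,\sigma) = e^{-2 \sigma} \sin(2 \eta) + 2 e^{-\sigma/2} \sin(\eta)$.
Substituting back $\eta = s + \tau$, $\sigma = \tau$: $w(s,\tau) = u(s + \tau, \tau)$.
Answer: $w(s, \tau) = e^{-2 \tau} \sin(2 \tau + 2 s) + 2 e^{-\tau/2} \sin(\tau + s)$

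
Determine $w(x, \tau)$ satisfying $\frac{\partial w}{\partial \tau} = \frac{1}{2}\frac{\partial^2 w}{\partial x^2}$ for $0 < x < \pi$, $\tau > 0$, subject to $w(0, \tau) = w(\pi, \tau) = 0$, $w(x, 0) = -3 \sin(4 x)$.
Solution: Separating variables: $w = \sum c_n e^{-n^2\tau/2} \sin(nx)$. From $w(x,0) = -3 \sin(4 x)$: $c_4=-3$.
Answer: $w(x, \tau) = -3 e^{-8 \tau} \sin(4 x)$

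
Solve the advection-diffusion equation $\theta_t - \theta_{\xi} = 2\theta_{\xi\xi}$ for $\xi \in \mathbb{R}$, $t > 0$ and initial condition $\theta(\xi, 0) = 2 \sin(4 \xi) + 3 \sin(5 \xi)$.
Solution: Change to a moving frame: let $\eta = \xi + t$, $\sigma = t$ and write $\theta(\xi,t) = u(\eta,\sigma)$.
By the chain rule $\theta_t = u_{\sigma} + u_{\eta}$, $\theta_{\xi} = u_{\eta}$, $\theta_{\xi\xi} = u_{\eta\eta}$.
Then $\theta_t - \theta_{\xi} = u_{\sigma}$: the advection term cancels and the PDE becomes the heat equation $u_{\sigma} = 2u_{\eta\eta}$ on $\eta \in \mathbb{R}$.
Initial data: $u(\eta,0) = \theta(\eta,0) = 2 \sin(4 \eta) + 3 \sin(5 \eta)$.
On $\eta \in \mathbb{R}$ each mode satisfies $(\sin(n\eta))'' = -n^2 \sin(n\eta)$, so $e^{-2n^2\sigma} \sin(n\eta)$ solves the heat equation; by superposition $u(\eta,\sigma) = \sum c_n e^{-2n^2\sigma} \sin(n\eta)$.
Reading off the coefficients: $c_4=2, c_5=3$, so $u(\eta,\sigma) = 2 e^{-32 \sigma} \sin(4 \eta) + 3 e^{-50 \sigma} \sin(5 \eta)$.
Substituting back $\eta = \xi + t$, $\sigma = t$: $\theta(\xi,t) = u(\xi + t, t)$.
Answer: $\theta(\xi, t) = 2 e^{-32 t} \sin(4 \xi + 4 t) + 3 e^{-50 t} \sin(5 \xi + 5 t)$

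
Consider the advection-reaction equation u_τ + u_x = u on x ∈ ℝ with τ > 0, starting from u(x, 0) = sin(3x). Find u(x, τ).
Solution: Substitute u = exp(τ)w.
Then u_τ = exp(τ)(w_τ + w), u_x = exp(τ)w_x; substituting and dividing by exp(τ), the lower-order terms cancel: w_τ + w_x = 0 (standard advection equation).
Data for w: w(x,0) = u(x,0) = sin(3x).
By characteristics (dx/dτ = 1), w(x,τ) = f(x - τ) with f = w(·, 0).
So w(x,τ) = sin(3x - 3τ), and u(x,τ) = exp(τ)w(x,τ).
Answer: u(x, τ) = exp(τ)sin(3x - 3τ)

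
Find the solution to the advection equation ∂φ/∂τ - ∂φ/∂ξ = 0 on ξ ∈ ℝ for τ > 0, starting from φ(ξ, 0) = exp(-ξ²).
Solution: By method of characteristics (waves move left with speed 1):
Along characteristics ξ + τ = const, φ is constant, so φ(ξ,τ) = f(ξ + τ) with f = φ(·, 0).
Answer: φ(ξ, τ) = exp(-(ξ + τ)²)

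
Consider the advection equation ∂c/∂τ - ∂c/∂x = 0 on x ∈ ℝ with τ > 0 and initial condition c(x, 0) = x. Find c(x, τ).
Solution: By characteristics (dx/dτ = -1), c(x,τ) = f(x + τ) with f = c(·, 0).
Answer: c(x, τ) = x + τ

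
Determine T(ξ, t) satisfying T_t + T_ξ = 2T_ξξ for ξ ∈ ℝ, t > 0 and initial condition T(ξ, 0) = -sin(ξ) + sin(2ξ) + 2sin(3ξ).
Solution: Change to a moving frame: let η = ξ - t, σ = t and write T(ξ,t) = u(η,σ).
By the chain rule T_t = u_σ - u_η, T_ξ = u_η, T_ξξ = u_ηη.
Then T_t + T_ξ = u_σ: the advection term cancels and the PDE becomes the heat equation u_σ = 2u_ηη on η ∈ ℝ.
Initial data: u(η,0) = T(η,0) = -sin(η) + sin(2η) + 2sin(3η).
On η ∈ ℝ each mode satisfies (sin(nη))″ = -n² sin(nη), so exp(-2n²σ) sin(nη) solves the heat equation; by superposition u(η,σ) = Σ c_n exp(-2n²σ) sin(nη).
Reading off the coefficients: c_1=-1, c_2=1, c_3=2, so u(η,σ) = -exp(-2σ)sin(η) + exp(-8σ)sin(2η) + 2exp(-18σ)sin(3η).
Substituting back η = ξ - t, σ = t: T(ξ,t) = u(ξ - t, t).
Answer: T(ξ, t) = exp(-2t)sin(t - ξ) - exp(-8t)sin(2t - 2ξ) - 2exp(-18t)sin(3t - 3ξ)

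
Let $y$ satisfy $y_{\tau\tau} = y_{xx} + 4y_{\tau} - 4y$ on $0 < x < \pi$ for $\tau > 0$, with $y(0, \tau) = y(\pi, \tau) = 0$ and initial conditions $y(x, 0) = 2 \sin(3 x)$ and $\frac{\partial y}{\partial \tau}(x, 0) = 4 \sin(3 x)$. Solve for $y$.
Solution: Substitute $y = e^{2\tau}u$.
Then $y_{\tau} = e^{2\tau}(u_{\tau} + 2u)$, $y_{\tau\tau} = e^{2\tau}(u_{\tau\tau} + 4u_{\tau} + 4u)$, $y_{xx} = e^{2\tau}u_{xx}$; substituting and dividing by $e^{2\tau}$, the lower-order terms cancel: $u_{\tau\tau} = u_{xx}$ (standard wave equation).
Data for $u$: $u(x,0) = y(x,0) = 2 \sin(3 x)$; $u_{\tau}(x,0) = y_{\tau}(x,0) - 2y(x,0) = 0$. The boundary conditions carry over: $u(0,\tau) = u(\pi,\tau) = 0$.
Separating variables: $u = \sum [A_n \cos(\omega_n \tau) + B_n \sin(\omega_n \tau)] \sin(nx)$, $\omega_n = n$. From ICs: $A_3=2$.
So $u(x,\tau) = 2 \sin(3 x) \cos(3 \tau)$, and $y(x,\tau) = e^{2\tau}u(x,\tau)$.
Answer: $y(x, \tau) = 2 e^{2 \tau} \sin(3 x) \cos(3 \tau)$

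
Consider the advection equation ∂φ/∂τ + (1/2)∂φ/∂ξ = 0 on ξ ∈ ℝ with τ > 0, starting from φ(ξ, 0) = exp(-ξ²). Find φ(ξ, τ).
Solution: By method of characteristics (waves move right with speed 1/2):
Along characteristics ξ - (1/2)τ = const, φ is constant, so φ(ξ,τ) = f(ξ - (1/2)τ) with f = φ(·, 0).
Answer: φ(ξ, τ) = exp(-(ξ - τ/2)²)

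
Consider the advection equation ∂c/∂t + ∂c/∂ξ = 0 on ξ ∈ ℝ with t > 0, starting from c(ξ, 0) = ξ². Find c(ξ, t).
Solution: By method of characteristics (waves move right with speed 1):
Along characteristics ξ - t = const, c is constant, so c(ξ,t) = f(ξ - t) with f = c(·, 0).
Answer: c(ξ, t) = t² - 2tξ + ξ²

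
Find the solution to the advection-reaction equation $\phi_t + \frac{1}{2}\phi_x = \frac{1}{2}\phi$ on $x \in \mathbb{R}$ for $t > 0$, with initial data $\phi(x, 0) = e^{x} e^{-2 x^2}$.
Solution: Substitute $\phi = e^{x}u$, i.e. $u = e^{-x}\phi$.
By the product rule, $\phi_x = e^{x}(u_x + u)$, $\phi_t = e^{x}u_t$.
Substituting into the PDE and dividing by $e^{x}$: $u_t + \frac{1}{2}(u_x + u) = \frac{1}{2}u$.
The lower-order terms cancel, leaving the standard advection equation $u_t + \frac{1}{2}u_x = 0$.
Initial data for $u$: $u(x,0) = e^{-x}\phi(x,0) = e^{-2 x^2}$.
Solve for $u$:
  By method of characteristics (waves move right with speed 1/2):
  Along characteristics $x - \frac{1}{2}t =$ const, $u$ is constant, so $u(x,t) = f(x - \frac{1}{2}t)$ with $f = u( \cdot , 0)$.
Hence $u(x,t) = e^{-2 (-t/2 + x)^2}$.
Transform back: $\phi(x,t) = e^{x}u(x,t)$.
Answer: $\phi(x, t) = e^{x} e^{-2 (-t/2 + x)^2}$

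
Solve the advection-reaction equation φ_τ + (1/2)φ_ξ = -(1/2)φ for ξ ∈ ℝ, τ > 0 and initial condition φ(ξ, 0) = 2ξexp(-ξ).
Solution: Substitute φ = exp(-ξ)u.
Then φ_ξ = exp(-ξ)(u_ξ - u), φ_τ = exp(-ξ)u_τ; substituting and dividing by exp(-ξ), the lower-order terms cancel: u_τ + (1/2)u_ξ = 0 (standard advection equation).
Data for u: u(ξ,0) = exp(ξ)φ(ξ,0) = 2ξ.
By characteristics (dξ/dτ = 1/2), u(ξ,τ) = f(ξ - (1/2)τ) with f = u(·, 0).
So u(ξ,τ) = 2ξ - τ, and φ(ξ,τ) = exp(-ξ)u(ξ,τ).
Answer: φ(ξ, τ) = 2ξexp(-ξ) - τexp(-ξ)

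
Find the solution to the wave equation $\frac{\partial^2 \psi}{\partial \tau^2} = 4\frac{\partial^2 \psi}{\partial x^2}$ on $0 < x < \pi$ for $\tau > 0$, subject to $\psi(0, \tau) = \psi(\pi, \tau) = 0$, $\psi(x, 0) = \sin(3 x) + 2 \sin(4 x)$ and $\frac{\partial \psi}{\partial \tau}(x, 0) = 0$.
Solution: Separating variables: $\psi = \sum [A_n \cos(\omega_n \tau) + B_n \sin(\omega_n \tau)] \sin(nx)$, $\omega_n = 2n$. From ICs: $A_3=1, A_4=2$.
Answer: $\psi(x, \tau) = \sin(3 x) \cos(6 \tau) + 2 \sin(4 x) \cos(8 \tau)$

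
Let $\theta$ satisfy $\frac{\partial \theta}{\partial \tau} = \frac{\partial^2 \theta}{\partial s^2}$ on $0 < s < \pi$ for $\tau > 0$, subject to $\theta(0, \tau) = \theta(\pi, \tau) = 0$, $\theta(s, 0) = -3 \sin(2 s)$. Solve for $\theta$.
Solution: Separating variables: $\theta = \sum c_n e^{-n^2\tau} \sin(ns)$. From $\theta(s,0) = -3 \sin(2 s)$: $c_2=-3$.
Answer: $\theta(s, \tau) = -3 e^{-4 \tau} \sin(2 s)$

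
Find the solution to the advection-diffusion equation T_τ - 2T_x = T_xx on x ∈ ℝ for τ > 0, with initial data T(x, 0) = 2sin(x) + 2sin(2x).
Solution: Moving frame: η = x + 2τ, σ = τ, T = u(η,σ), so T_τ = u_σ + 2u_η and T_xx = u_ηη.
Hence T_τ - 2T_x = u_σ and the PDE becomes the heat equation u_σ = u_ηη on η ∈ ℝ.
Initial data: u(η,0) = T(η,0) = 2sin(η) + 2sin(2η). Each mode sin(nη) decays as exp(-n²σ) on ℝ, so u(η,σ) = Σ c_n exp(-n²σ) sin(nη) with c_1=2, c_2=2: u(η,σ) = 2exp(-σ)sin(η) + 2exp(-4σ)sin(2η).
Substituting back: T(x,τ) = u(x + 2τ, τ).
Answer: T(x, τ) = 2exp(-τ)sin(x + 2τ) + 2exp(-4τ)sin(2x + 4τ)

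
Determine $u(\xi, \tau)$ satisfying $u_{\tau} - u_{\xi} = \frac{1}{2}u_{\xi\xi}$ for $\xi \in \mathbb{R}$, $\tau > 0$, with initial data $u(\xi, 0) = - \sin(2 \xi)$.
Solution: Change to a moving frame: let $\eta = \xi + \tau$, $\sigma = \tau$ and write $u(\xi,\tau) = w(\eta,\sigma)$.
By the chain rule $u_{\tau} = w_{\sigma} + w_{\eta}$, $u_{\xi} = w_{\eta}$, $u_{\xi\xi} = w_{\eta\eta}$.
Then $u_{\tau} - u_{\xi} = w_{\sigma}$: the advection term cancels and the PDE becomes the heat equation $w_{\sigma} = \frac{1}{2}w_{\eta\eta}$ on $\eta \in \mathbb{R}$.
Initial data: $w(\eta,0) = u(\eta,0) = - \sin(2 \eta)$.
On $\eta \in \mathbb{R}$ each mode satisfies $(\sin(n\eta))'' = -n^2 \sin(n\eta)$, so $e^{-n^2\sigma/2} \sin(n\eta)$ solves the heat equation; by superposition $w(\eta,\sigma) = \sum c_n e^{-n^2\sigma/2} \sin(n\eta)$.
Reading off the coefficients: $c_2=-1$, so $w(\eta,\sigma) = - e^{-2 \sigma} \sin(2 \eta)$.
Substituting back $\eta = \xi + \tau$, $\sigma = \tau$: $u(\xi,\tau) = w(\xi + \tau, \tau)$.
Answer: $u(\xi, \tau) = - e^{-2 \tau} \sin(2 \tau + 2 \xi)$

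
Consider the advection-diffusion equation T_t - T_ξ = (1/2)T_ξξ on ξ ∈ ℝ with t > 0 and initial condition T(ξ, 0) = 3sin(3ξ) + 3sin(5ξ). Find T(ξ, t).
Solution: Moving frame: η = ξ + t, σ = t, T = u(η,σ), so T_t = u_σ + u_η and T_ξξ = u_ηη.
Hence T_t - T_ξ = u_σ and the PDE becomes the heat equation u_σ = (1/2)u_ηη on η ∈ ℝ.
Initial data: u(η,0) = T(η,0) = 3sin(3η) + 3sin(5η). Each mode sin(nη) decays as exp(-n²σ/2) on ℝ, so u(η,σ) = Σ c_n exp(-n²σ/2) sin(nη) with c_3=3, c_5=3: u(η,σ) = 3exp(-9σ/2)sin(3η) + 3exp(-25σ/2)sin(5η).
Substituting back: T(ξ,t) = u(ξ + t, t).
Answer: T(ξ, t) = 3exp(-9t/2)sin(3t + 3ξ) + 3exp(-25t/2)sin(5t + 5ξ)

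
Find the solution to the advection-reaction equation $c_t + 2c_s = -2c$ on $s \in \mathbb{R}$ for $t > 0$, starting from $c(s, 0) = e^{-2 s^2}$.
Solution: Substitute $c = e^{-2t}u$, i.e. $u = e^{2t}c$.
By the product rule, $c_t = e^{-2t}(u_t - 2u)$, $c_s = e^{-2t}u_s$.
Substituting into the PDE and dividing by $e^{-2t}$: $u_t - 2u + 2u_s = -2u$.
The lower-order terms cancel, leaving the standard advection equation $u_t + 2u_s = 0$.
Initial data for $u$: $u(s,0) = c(s,0) = e^{-2 s^2}$.
Solve for $u$:
  By method of characteristics (waves move right with speed 2):
  Along characteristics $s - 2t =$ const, $u$ is constant, so $u(s,t) = f(s - 2t)$ with $f = u( \cdot , 0)$.
Hence $u(s,t) = e^{-2 (s - 2 t)^2}$.
Transform back: $c(s,t) = e^{-2t}u(s,t)$.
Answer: $c(s, t) = e^{-2 t} e^{-2 (s - 2 t)^2}$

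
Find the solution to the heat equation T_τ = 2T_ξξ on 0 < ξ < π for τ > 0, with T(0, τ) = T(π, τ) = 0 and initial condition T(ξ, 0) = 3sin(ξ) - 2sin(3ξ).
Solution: Using separation of variables T = X(ξ)G(τ):
Eigenfunctions: sin(nξ), n = 1, 2, 3, ...
General solution: T(ξ, τ) = Σ c_n sin(nξ) exp(-2n² τ)
Matching T(ξ,0) = 3sin(ξ) - 2sin(3ξ) term by term: c_1=3, c_3=-2.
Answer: T(ξ, τ) = 3exp(-2τ)sin(ξ) - 2exp(-18τ)sin(3ξ)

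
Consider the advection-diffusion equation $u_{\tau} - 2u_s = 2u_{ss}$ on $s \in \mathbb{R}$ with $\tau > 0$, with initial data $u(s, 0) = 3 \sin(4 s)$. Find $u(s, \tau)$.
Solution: Change to a moving frame: let $\eta = s + 2\tau$, $\sigma = \tau$ and write $u(s,\tau) = w(\eta,\sigma)$.
By the chain rule $u_{\tau} = w_{\sigma} + 2w_{\eta}$, $u_s = w_{\eta}$, $u_{ss} = w_{\eta\eta}$.
Then $u_{\tau} - 2u_s = w_{\sigma}$: the advection term cancels and the PDE becomes the heat equation $w_{\sigma} = 2w_{\eta\eta}$ on $\eta \in \mathbb{R}$.
Initial data: $w(\eta,0) = u(\eta,0) = 3 \sin(4 \eta)$.
On $\eta \in \mathbb{R}$ each mode satisfies $(\sin(n\eta))'' = -n^2 \sin(n\eta)$, so $e^{-2n^2\sigma} \sin(n\eta)$ solves the heat equation; by superposition $w(\eta,\sigma) = \sum c_n e^{-2n^2\sigma} \sin(n\eta)$.
Reading off the coefficients: $c_4=3$, so $w(\eta,\sigma) = 3 e^{-32 \sigma} \sin(4 \eta)$.
Substituting back $\eta = s + 2\tau$, $\sigma = \tau$: $u(s,\tau) = w(s + 2\tau, \tau)$.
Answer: $u(s, \tau) = 3 e^{-32 \tau} \sin(8 \tau + 4 s)$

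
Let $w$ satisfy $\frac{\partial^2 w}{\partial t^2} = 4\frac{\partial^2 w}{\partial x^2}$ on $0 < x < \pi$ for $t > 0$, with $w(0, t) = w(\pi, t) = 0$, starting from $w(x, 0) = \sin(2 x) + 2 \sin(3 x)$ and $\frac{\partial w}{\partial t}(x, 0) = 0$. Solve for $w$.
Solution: Separating variables: $w = \sum [A_n \cos(\omega_n t) + B_n \sin(\omega_n t)] \sin(nx)$, $\omega_n = 2n$. From ICs: $A_2=1, A_3=2$.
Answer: $w(x, t) = \sin(2 x) \cos(4 t) + 2 \sin(3 x) \cos(6 t)$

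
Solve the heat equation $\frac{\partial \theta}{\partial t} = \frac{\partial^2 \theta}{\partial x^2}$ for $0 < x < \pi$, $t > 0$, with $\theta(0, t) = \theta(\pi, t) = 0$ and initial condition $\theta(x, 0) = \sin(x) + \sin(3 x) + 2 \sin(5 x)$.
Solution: Using separation of variables $\theta = X(x)G(t)$:
Eigenfunctions: $\sin(nx)$, $n = 1, 2, 3, \ldots$
General solution: $\theta(x, t) = \sum c_n \sin(nx) e^{-n^2 t}$
Matching $\theta(x,0) = \sin(x) + \sin(3 x) + 2 \sin(5 x)$ term by term: $c_1=1, c_3=1, c_5=2$.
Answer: $\theta(x, t) = e^{-t} \sin(x) + e^{-9 t} \sin(3 x) + 2 e^{-25 t} \sin(5 x)$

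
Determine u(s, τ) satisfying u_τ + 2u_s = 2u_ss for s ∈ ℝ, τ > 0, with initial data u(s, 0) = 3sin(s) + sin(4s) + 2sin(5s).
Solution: Change to a moving frame: let η = s - 2τ, σ = τ and write u(s,τ) = w(η,σ).
By the chain rule u_τ = w_σ - 2w_η, u_s = w_η, u_ss = w_ηη.
Then u_τ + 2u_s = w_σ: the advection term cancels and the PDE becomes the heat equation w_σ = 2w_ηη on η ∈ ℝ.
Initial data: w(η,0) = u(η,0) = 3sin(η) + sin(4η) + 2sin(5η).
On η ∈ ℝ each mode satisfies (sin(nη))″ = -n² sin(nη), so exp(-2n²σ) sin(nη) solves the heat equation; by superposition w(η,σ) = Σ c_n exp(-2n²σ) sin(nη).
Reading off the coefficients: c_1=3, c_4=1, c_5=2, so w(η,σ) = 3exp(-2σ)sin(η) + exp(-32σ)sin(4η) + 2exp(-50σ)sin(5η).
Substituting back η = s - 2τ, σ = τ: u(s,τ) = w(s - 2τ, τ).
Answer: u(s, τ) = 3exp(-2τ)sin(s - 2τ) + exp(-32τ)sin(4s - 8τ) + 2exp(-50τ)sin(5s - 10τ)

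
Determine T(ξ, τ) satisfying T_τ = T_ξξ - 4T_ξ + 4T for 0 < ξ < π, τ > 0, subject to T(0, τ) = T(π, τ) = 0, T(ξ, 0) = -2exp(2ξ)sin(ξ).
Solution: Substitute T = exp(2ξ)u, i.e. u = exp(-2ξ)T.
By the product rule, T_ξ = exp(2ξ)(u_ξ + 2u), T_ξξ = exp(2ξ)(u_ξξ + 4u_ξ + 4u), T_τ = exp(2ξ)u_τ.
Substituting into the PDE and dividing by exp(2ξ): u_τ = (u_ξξ + 4u_ξ + 4u) - 4(u_ξ + 2u) + 4u.
The lower-order terms cancel, leaving the standard heat equation u_τ = u_ξξ.
Initial data for u: u(ξ,0) = exp(-2ξ)T(ξ,0) = -2sin(ξ). The boundary conditions carry over: u(0,τ) = u(π,τ) = 0.
Solve for u:
  Using separation of variables u = X(ξ)G(τ):
  Eigenfunctions: sin(nξ), n = 1, 2, 3, ...
  General solution: u(ξ, τ) = Σ c_n sin(nξ) exp(-n² τ)
  Matching u(ξ,0) = -2sin(ξ) term by term: c_1=-2.
Hence u(ξ,τ) = -2exp(-τ)sin(ξ).
Transform back: T(ξ,τ) = exp(2ξ)u(ξ,τ).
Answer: T(ξ, τ) = -2exp(2ξ)exp(-τ)sin(ξ)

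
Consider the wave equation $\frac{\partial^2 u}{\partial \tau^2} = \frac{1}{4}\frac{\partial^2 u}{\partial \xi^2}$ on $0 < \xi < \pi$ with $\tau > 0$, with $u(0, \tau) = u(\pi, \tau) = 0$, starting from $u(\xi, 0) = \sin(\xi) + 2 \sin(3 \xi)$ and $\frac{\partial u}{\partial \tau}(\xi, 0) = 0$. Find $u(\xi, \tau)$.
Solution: Separating variables: $u = \sum [A_n \cos(\omega_n \tau) + B_n \sin(\omega_n \tau)] \sin(n\xi)$, $\omega_n = n/2$. From ICs: $A_1=1, A_3=2$.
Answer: $u(\xi, \tau) = \sin(\xi) \cos(\tau/2) + 2 \sin(3 \xi) \cos(3 \tau/2)$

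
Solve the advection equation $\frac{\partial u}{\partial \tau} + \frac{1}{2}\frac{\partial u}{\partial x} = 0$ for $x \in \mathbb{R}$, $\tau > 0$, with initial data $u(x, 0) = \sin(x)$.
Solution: By method of characteristics (waves move right with speed 1/2):
Along characteristics $x - \frac{1}{2}\tau =$ const, $u$ is constant, so $u(x,\tau) = f(x - \frac{1}{2}\tau)$ with $f = u( \cdot , 0)$.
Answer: $u(x, \tau) = - \sin(\tau/2 - x)$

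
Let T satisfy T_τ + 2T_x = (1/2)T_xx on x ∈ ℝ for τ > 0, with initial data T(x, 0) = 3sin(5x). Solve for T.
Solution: Moving frame: η = x - 2τ, σ = τ, T = u(η,σ), so T_τ = u_σ - 2u_η and T_xx = u_ηη.
Hence T_τ + 2T_x = u_σ and the PDE becomes the heat equation u_σ = (1/2)u_ηη on η ∈ ℝ.
Initial data: u(η,0) = T(η,0) = 3sin(5η). Each mode sin(nη) decays as exp(-n²σ/2) on ℝ, so u(η,σ) = Σ c_n exp(-n²σ/2) sin(nη) with c_5=3: u(η,σ) = 3exp(-25σ/2)sin(5η).
Substituting back: T(x,τ) = u(x - 2τ, τ).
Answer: T(x, τ) = 3exp(-25τ/2)sin(5x - 10τ)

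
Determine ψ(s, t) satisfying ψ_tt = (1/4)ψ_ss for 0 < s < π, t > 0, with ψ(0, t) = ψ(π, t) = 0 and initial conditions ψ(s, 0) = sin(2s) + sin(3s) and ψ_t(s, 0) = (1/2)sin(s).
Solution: Using separation of variables ψ = X(s)T(t):
Eigenfunctions: sin(ns), n = 1, 2, 3, ...
General solution: ψ(s, t) = Σ [A_n cos(n t/2) + B_n sin(n t/2)] sin(ns)
From ψ(s,0) = sin(2s) + sin(3s): A_2=1, A_3=1. From ψ_t(s,0) = (1/2)sin(s), using ψ_t(s,0) = Σ ω_n B_n sin(ns) with ω_n = n/2: B_1 = (1/2)/(1/2) = 1.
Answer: ψ(s, t) = sin(s)sin(t/2) + sin(2s)cos(t) + sin(3s)cos(3t/2)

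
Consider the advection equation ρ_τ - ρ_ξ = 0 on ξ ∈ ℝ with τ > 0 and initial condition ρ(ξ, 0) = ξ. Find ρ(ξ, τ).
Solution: By method of characteristics (waves move left with speed 1):
Along characteristics ξ + τ = const, ρ is constant, so ρ(ξ,τ) = f(ξ + τ) with f = ρ(·, 0).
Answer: ρ(ξ, τ) = ξ + τ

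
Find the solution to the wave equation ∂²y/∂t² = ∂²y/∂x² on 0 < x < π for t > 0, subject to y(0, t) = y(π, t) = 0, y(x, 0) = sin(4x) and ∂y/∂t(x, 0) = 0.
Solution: Separating variables: y = Σ [A_n cos(ω_n t) + B_n sin(ω_n t)] sin(nx), ω_n = n. From ICs: A_4=1.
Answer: y(x, t) = sin(4x)cos(4t)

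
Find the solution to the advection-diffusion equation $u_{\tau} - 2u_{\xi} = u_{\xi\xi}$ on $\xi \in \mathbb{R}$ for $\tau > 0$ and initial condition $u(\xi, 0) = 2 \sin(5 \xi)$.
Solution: Change to a moving frame: let $\eta = \xi + 2\tau$, $\sigma = \tau$ and write $u(\xi,\tau) = w(\eta,\sigma)$.
By the chain rule $u_{\tau} = w_{\sigma} + 2w_{\eta}$, $u_{\xi} = w_{\eta}$, $u_{\xi\xi} = w_{\eta\eta}$.
Then $u_{\tau} - 2u_{\xi} = w_{\sigma}$: the advection term cancels and the PDE becomes the heat equation $w_{\sigma} = w_{\eta\eta}$ on $\eta \in \mathbb{R}$.
Initial data: $w(\eta,0) = u(\eta,0) = 2 \sin(5 \eta)$.
On $\eta \in \mathbb{R}$ each mode satisfies $(\sin(n\eta))'' = -n^2 \sin(n\eta)$, so $e^{-n^2\sigma} \sin(n\eta)$ solves the heat equation; by superposition $w(\eta,\sigma) = \sum c_n e^{-n^2\sigma} \sin(n\eta)$.
Reading off the coefficients: $c_5=2$, so $w(\eta,\sigma) = 2 e^{-25 \sigma} \sin(5 \eta)$.
Substituting back $\eta = \xi + 2\tau$, $\sigma = \tau$: $u(\xi,\tau) = w(\xi + 2\tau, \tau)$.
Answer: $u(\xi, \tau) = 2 e^{-25 \tau} \sin(10 \tau + 5 \xi)$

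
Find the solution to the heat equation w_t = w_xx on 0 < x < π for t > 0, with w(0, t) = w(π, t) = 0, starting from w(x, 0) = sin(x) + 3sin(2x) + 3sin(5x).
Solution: Separating variables: w = Σ c_n exp(-n²t) sin(nx). From w(x,0) = sin(x) + 3sin(2x) + 3sin(5x): c_1=1, c_2=3, c_5=3.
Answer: w(x, t) = exp(-t)sin(x) + 3exp(-4t)sin(2x) + 3exp(-25t)sin(5x)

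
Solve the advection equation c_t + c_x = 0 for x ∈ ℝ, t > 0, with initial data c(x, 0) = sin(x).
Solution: By characteristics (dx/dt = 1), c(x,t) = f(x - t) with f = c(·, 0).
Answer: c(x, t) = -sin(t - x)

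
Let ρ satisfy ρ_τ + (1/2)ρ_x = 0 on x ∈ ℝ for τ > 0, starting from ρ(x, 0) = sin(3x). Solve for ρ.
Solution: By method of characteristics (waves move right with speed 1/2):
Along characteristics x - (1/2)τ = const, ρ is constant, so ρ(x,τ) = f(x - (1/2)τ) with f = ρ(·, 0).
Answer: ρ(x, τ) = sin(3x - 3τ/2)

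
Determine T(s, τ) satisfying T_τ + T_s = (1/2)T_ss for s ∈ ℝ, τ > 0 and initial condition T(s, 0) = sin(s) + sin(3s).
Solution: Moving frame: η = s - τ, σ = τ, T = u(η,σ), so T_τ = u_σ - u_η and T_ss = u_ηη.
Hence T_τ + T_s = u_σ and the PDE becomes the heat equation u_σ = (1/2)u_ηη on η ∈ ℝ.
Initial data: u(η,0) = T(η,0) = sin(η) + sin(3η). Each mode sin(nη) decays as exp(-n²σ/2) on ℝ, so u(η,σ) = Σ c_n exp(-n²σ/2) sin(nη) with c_1=1, c_3=1: u(η,σ) = exp(-σ/2)sin(η) + exp(-9σ/2)sin(3η).
Substituting back: T(s,τ) = u(s - τ, τ).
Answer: T(s, τ) = exp(-τ/2)sin(s - τ) + exp(-9τ/2)sin(3s - 3τ)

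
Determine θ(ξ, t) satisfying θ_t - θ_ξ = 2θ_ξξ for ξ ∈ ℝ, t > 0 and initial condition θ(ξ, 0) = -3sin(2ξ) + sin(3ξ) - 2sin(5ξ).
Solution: Moving frame: η = ξ + t, σ = t, θ = u(η,σ), so θ_t = u_σ + u_η and θ_ξξ = u_ηη.
Hence θ_t - θ_ξ = u_σ and the PDE becomes the heat equation u_σ = 2u_ηη on η ∈ ℝ.
Initial data: u(η,0) = θ(η,0) = -3sin(2η) + sin(3η) - 2sin(5η). Each mode sin(nη) decays as exp(-2n²σ) on ℝ, so u(η,σ) = Σ c_n exp(-2n²σ) sin(nη) with c_2=-3, c_3=1, c_5=-2: u(η,σ) = -3exp(-8σ)sin(2η) + exp(-18σ)sin(3η) - 2exp(-50σ)sin(5η).
Substituting back: θ(ξ,t) = u(ξ + t, t).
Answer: θ(ξ, t) = -3exp(-8t)sin(2t + 2ξ) + exp(-18t)sin(3t + 3ξ) - 2exp(-50t)sin(5t + 5ξ)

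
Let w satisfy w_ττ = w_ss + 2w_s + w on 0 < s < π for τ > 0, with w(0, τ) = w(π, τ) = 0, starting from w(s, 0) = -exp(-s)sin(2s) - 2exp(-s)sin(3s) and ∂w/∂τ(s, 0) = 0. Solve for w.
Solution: Substitute w = exp(-s)u, i.e. u = exp(s)w.
By the product rule, w_s = exp(-s)(u_s - u), w_ss = exp(-s)(u_ss - 2u_s + u), w_ττ = exp(-s)u_ττ.
Substituting into the PDE and dividing by exp(-s): u_ττ = (u_ss - 2u_s + u) + 2(u_s - u) + u.
The lower-order terms cancel, leaving the standard wave equation u_ττ = u_ss.
Initial data for u: u(s,0) = exp(s)w(s,0) = -sin(2s) - 2sin(3s); u_τ(s,0) = exp(s)w_τ(s,0) = 0. The boundary conditions carry over: u(0,τ) = u(π,τ) = 0.
Solve for u:
  Using separation of variables u = X(s)T(τ):
  Eigenfunctions: sin(ns), n = 1, 2, 3, ...
  General solution: u(s, τ) = Σ [A_n cos(n τ) + B_n sin(n τ)] sin(ns)
  From u(s,0) = -sin(2s) - 2sin(3s): A_2=-1, A_3=-2. From u_τ(s,0) = 0: all B_n = 0.
Hence u(s,τ) = -sin(2s)cos(2τ) - 2sin(3s)cos(3τ).
Transform back: w(s,τ) = exp(-s)u(s,τ).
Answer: w(s, τ) = -exp(-s)sin(2s)cos(2τ) - 2exp(-s)sin(3s)cos(3τ)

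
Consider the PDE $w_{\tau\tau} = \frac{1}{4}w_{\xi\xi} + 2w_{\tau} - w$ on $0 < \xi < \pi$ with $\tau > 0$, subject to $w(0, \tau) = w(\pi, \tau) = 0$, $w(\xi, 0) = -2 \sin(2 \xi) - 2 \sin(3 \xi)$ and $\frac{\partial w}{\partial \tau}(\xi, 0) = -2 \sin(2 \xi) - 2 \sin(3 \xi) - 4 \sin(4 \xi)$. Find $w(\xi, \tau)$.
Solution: Substitute $w = e^{\tau}u$, i.e. $u = e^{-\tau}w$.
By the product rule, $w_{\tau} = e^{\tau}(u_{\tau} + u)$, $w_{\tau\tau} = e^{\tau}(u_{\tau\tau} + 2u_{\tau} + u)$, $w_{\xi\xi} = e^{\tau}u_{\xi\xi}$.
Substituting into the PDE and dividing by $e^{\tau}$: $u_{\tau\tau} + 2u_{\tau} + u = \frac{1}{4}u_{\xi\xi} + 2(u_{\tau} + u) - u$.
The lower-order terms cancel, leaving the standard wave equation $u_{\tau\tau} = \frac{1}{4}u_{\xi\xi}$.
Initial data for $u$: $u(\xi,0) = w(\xi,0) = -2 \sin(2 \xi) - 2 \sin(3 \xi)$; $u_{\tau}(\xi,0) = w_{\tau}(\xi,0) - w(\xi,0) = -4 \sin(4 \xi)$. The boundary conditions carry over: $u(0,\tau) = u(\pi,\tau) = 0$.
Solve for $u$:
  Using separation of variables $u = X(\xi)T(\tau)$:
  Eigenfunctions: $\sin(n\xi)$, $n = 1, 2, 3, \ldots$
  General solution: $u(\xi, \tau) = \sum [A_n \cos(n \tau/2) + B_n \sin(n \tau/2)] \sin(n\xi)$
  From $u(\xi,0) = -2 \sin(2 \xi) - 2 \sin(3 \xi)$: $A_2=-2, A_3=-2$. From $u_{\tau}(\xi,0) = -4 \sin(4 \xi)$, using $u_{\tau}(\xi,0) = \sum \omega_n B_n \sin(n\xi)$ with $\omega_n = n/2$: $B_4 = (-4)/2 = -2$.
Hence $u(\xi,\tau) = -2 \sin(2 \xi) \cos(\tau) - 2 \sin(3 \xi) \cos(3 \tau/2) - 2 \sin(4 \xi) \sin(2 \tau)$.
Transform back: $w(\xi,\tau) = e^{\tau}u(\xi,\tau)$.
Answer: $w(\xi, \tau) = -2 e^{\tau} \sin(2 \tau) \sin(4 \xi) - 2 e^{\tau} \sin(2 \xi) \cos(\tau) - 2 e^{\tau} \sin(3 \xi) \cos(3 \tau/2)$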